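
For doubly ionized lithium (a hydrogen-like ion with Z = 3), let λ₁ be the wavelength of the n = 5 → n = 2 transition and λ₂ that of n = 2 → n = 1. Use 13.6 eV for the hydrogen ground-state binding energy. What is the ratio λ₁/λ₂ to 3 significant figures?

3.57

λ ∝ 1/ΔE ∝ 1/(1/n_f² − 1/n_i²), and the Z² and hc factors cancel in the ratio.
λ₁/λ₂ = (1/1² − 1/2²)/(1/2² − 1/5²) = 0.7500/0.2100 = 3.57.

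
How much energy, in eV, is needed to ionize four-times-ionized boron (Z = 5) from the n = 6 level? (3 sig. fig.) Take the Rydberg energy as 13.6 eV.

E_n = −13.6 Z²/n² = −340.0/n² eV for Z = 5.
E_6 = −340.0/36 = −9.44 eV, so ionization (to E = 0) requires 9.44 eV.

9.44 eV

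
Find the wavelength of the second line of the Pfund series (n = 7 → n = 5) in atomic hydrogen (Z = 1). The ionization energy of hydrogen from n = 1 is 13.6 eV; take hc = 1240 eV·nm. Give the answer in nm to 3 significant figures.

The Pfund series terminates on n_f = 5; the second line has n_i = 5+2 = 7.
ΔE = 13.60 × (1/5² − 1/7²) = 0.2664 eV.
λ = 1240 / 0.2664 = 4650 nm.

4650 nm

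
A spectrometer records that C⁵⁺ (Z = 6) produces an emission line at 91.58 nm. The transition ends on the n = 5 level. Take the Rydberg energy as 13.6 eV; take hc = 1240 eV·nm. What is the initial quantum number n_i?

The photon energy is ΔE = hc/λ = 1240 / 91.58 = 13.54 eV.
With Z = 6, ΔE = 489.6 × (1/n_f² − 1/n_i²), so 1/n_f² − 1/n_i² = 0.02766.
With n_f = 5: 1/n_i² = 1/25 − 0.02766 = 0.01234, so n_i ≈ 9.00.

n_i = 9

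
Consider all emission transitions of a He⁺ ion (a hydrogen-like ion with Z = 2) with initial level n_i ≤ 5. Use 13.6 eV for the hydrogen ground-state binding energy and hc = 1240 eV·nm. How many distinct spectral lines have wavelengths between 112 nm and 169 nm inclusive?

Enumerate all n_i → n_f pairs with 1 ≤ n_f < n_i ≤ 5 and compute λ = 1240 / [13.6·4·(1/n_f² − 1/n_i²)].
Lines falling in [112, 169] nm: 4→2 (121.6 nm), 3→2 (164.1 nm).

2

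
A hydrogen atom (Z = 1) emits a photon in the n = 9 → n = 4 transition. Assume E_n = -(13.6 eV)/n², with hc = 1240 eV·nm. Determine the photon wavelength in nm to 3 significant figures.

1820 nm

ΔE = 13.60 × (1/4² − 1/9²) = 13.60 × 0.05015 = 0.6821 eV.
λ = hc/ΔE = 1240 / 0.6821 = 1820 nm.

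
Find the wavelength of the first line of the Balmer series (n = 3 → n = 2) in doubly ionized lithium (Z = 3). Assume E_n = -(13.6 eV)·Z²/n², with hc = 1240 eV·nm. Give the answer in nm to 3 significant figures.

72.9 nm

The Balmer series terminates on n_f = 2; the first line has n_i = 2+1 = 3.
ΔE = 122.4 × (1/2² − 1/3²) = 17.00 eV.
λ = 1240 / 17.00 = 72.9 nm.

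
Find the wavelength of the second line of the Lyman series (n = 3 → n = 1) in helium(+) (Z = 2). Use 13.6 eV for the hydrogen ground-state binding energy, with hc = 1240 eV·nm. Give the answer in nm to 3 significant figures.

The Lyman series terminates on n_f = 1; the second line has n_i = 1+2 = 3.
ΔE = 54.40 × (1/1² − 1/3²) = 48.36 eV.
λ = 1240 / 48.36 = 25.6 nm.

25.6 nm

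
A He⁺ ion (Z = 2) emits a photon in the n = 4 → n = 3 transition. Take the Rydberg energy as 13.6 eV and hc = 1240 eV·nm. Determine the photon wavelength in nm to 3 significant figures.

For Z = 2 the level energies scale as Z², so the effective Rydberg energy is 13.6 × 4 = 54.40 eV.
ΔE = 54.40 × (1/3² − 1/4²) = 54.40 × 0.04861 = 2.644 eV.
λ = hc/ΔE = 1240 / 2.644 = 469 nm.

469 nm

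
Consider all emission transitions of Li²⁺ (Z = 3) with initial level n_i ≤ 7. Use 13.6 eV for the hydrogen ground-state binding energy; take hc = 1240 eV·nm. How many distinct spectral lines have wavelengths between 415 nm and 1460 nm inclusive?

Enumerate all n_i → n_f pairs with 1 ≤ n_f < n_i ≤ 7 and compute λ = 1240 / [13.6·9·(1/n_f² − 1/n_i²)].
Lines falling in [415, 1460] nm: 5→4 (450.3 nm), 7→5 (517.1 nm), 6→5 (828.9 nm), 7→6 (1375 nm).

4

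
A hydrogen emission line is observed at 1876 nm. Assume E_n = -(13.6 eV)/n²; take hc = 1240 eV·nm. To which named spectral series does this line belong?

Paschen

ΔE = 1240/1876 = 0.6610 eV.
This matches 13.6 × (1/3² − 1/4²), so n_f = 3: the Paschen series.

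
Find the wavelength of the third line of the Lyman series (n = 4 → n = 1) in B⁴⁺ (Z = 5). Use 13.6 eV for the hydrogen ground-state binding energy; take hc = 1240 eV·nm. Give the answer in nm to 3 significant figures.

The Lyman series terminates on n_f = 1; the third line has n_i = 1+3 = 4.
ΔE = 340.0 × (1/1² − 1/4²) = 318.8 eV.
λ = 1240 / 318.8 = 3.89 nm.

3.89 nm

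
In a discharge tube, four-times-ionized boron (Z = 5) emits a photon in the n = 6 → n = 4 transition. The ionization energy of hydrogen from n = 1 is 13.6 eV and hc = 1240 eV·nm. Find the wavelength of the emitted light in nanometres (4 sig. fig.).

For Z = 5 the level energies scale as Z², so the effective Rydberg energy is 13.6 × 25 = 340.0 eV.
ΔE = 340.0 × (1/4² − 1/6²) = 340.0 × 0.03472 = 11.81 eV.
λ = hc/ΔE = 1240 / 11.81 = 105.0 nm.

105.0 nm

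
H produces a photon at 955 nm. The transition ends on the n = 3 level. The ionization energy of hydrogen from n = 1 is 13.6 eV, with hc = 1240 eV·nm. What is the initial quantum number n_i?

The photon energy is ΔE = hc/λ = 1240 / 955 = 1.298 eV.
With Z = 1, ΔE = 13.60 × (1/n_f² − 1/n_i²), so 1/n_f² − 1/n_i² = 0.09547.
With n_f = 3: 1/n_i² = 1/9 − 0.09547 = 0.01564, so n_i ≈ 8.00.

n_i = 8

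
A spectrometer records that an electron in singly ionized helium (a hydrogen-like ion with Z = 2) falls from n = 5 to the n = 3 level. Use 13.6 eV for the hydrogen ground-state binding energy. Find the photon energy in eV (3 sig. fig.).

The Bohr energies scale as Z², so for Z = 2: E_n = −54.40/n² eV.
E_5 = −54.40/25 = −2.176 eV and E_3 = −54.40/9 = −6.044 eV.
The photon energy is |E_5 − E_3| = 3.87 eV.

3.87 eV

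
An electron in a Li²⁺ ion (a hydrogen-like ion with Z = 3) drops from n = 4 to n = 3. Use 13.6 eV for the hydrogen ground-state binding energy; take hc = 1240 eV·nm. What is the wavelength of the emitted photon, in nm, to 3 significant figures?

208 nm

For Z = 3 the level energies scale as Z², so the effective Rydberg energy is 13.6 × 9 = 122.4 eV.
ΔE = 122.4 × (1/3² − 1/4²) = 122.4 × 0.04861 = 5.950 eV.
λ = hc/ΔE = 1240 / 5.950 = 208 nm.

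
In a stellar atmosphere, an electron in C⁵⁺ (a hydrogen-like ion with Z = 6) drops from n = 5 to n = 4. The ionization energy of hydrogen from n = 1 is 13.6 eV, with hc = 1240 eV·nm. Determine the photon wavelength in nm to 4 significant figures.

112.6 nm

For Z = 6 the level energies scale as Z², so the effective Rydberg energy is 13.6 × 36 = 489.6 eV.
ΔE = 489.6 × (1/4² − 1/5²) = 489.6 × 0.02250 = 11.02 eV.
λ = hc/ΔE = 1240 / 11.02 = 112.6 nm.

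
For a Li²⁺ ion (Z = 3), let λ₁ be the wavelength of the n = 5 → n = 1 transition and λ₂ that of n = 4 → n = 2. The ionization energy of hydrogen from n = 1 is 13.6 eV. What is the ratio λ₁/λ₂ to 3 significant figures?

0.195

λ ∝ 1/ΔE ∝ 1/(1/n_f² − 1/n_i²), and the Z² and hc factors cancel in the ratio.
λ₁/λ₂ = (1/2² − 1/4²)/(1/1² − 1/5²) = 0.1875/0.9600 = 0.195.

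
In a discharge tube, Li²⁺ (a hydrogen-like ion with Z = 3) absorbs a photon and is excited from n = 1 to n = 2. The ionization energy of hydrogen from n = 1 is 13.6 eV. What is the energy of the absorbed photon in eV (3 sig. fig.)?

91.8 eV

The Bohr energies scale as Z², so for Z = 3: E_n = −122.4/n² eV.
E_2 = −122.4/4 = −30.60 eV and E_1 = −122.4/1 = −122.4 eV.
The photon energy is |E_2 − E_1| = 91.8 eV.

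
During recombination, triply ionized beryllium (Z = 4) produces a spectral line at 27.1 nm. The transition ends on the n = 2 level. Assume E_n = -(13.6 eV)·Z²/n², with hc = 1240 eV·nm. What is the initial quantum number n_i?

n_i = 5

The photon energy is ΔE = hc/λ = 1240 / 27.1 = 45.76 eV.
With Z = 4, ΔE = 217.6 × (1/n_f² − 1/n_i²), so 1/n_f² − 1/n_i² = 0.2103.
With n_f = 2: 1/n_i² = 1/4 − 0.2103 = 0.03972, so n_i ≈ 5.02.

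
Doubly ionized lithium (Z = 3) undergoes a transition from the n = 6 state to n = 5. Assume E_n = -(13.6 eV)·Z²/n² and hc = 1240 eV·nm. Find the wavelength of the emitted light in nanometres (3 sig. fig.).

For Z = 3 the level energies scale as Z², so the effective Rydberg energy is 13.6 × 9 = 122.4 eV.
ΔE = 122.4 × (1/5² − 1/6²) = 122.4 × 0.01222 = 1.496 eV.
λ = hc/ΔE = 1240 / 1.496 = 829 nm.

829 nm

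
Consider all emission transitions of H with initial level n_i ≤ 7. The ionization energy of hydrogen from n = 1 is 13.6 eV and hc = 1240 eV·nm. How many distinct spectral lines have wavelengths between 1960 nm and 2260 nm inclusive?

Enumerate all n_i → n_f pairs with 1 ≤ n_f < n_i ≤ 7 and compute λ = 1240 / [13.6·1·(1/n_f² − 1/n_i²)].
Lines falling in [1960, 2260] nm: 7→4 (2166 nm).

1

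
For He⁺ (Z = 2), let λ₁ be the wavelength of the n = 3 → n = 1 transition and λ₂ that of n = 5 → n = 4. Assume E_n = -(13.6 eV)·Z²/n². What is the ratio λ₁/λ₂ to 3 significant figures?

0.0253

λ ∝ 1/ΔE ∝ 1/(1/n_f² − 1/n_i²), and the Z² and hc factors cancel in the ratio.
λ₁/λ₂ = (1/4² − 1/5²)/(1/1² − 1/3²) = 0.02250/0.8889 = 0.0253.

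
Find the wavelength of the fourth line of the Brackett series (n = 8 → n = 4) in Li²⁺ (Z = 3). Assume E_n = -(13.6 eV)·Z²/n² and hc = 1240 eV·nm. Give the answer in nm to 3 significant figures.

The Brackett series terminates on n_f = 4; the fourth line has n_i = 4+4 = 8.
ΔE = 122.4 × (1/4² − 1/8²) = 5.738 eV.
λ = 1240 / 5.738 = 216 nm.

216 nm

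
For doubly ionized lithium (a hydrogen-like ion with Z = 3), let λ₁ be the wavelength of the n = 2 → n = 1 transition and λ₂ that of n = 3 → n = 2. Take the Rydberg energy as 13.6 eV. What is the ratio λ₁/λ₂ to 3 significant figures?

0.185

λ ∝ 1/ΔE ∝ 1/(1/n_f² − 1/n_i²), and the Z² and hc factors cancel in the ratio.
λ₁/λ₂ = (1/2² − 1/3²)/(1/1² − 1/2²) = 0.1389/0.7500 = 0.185.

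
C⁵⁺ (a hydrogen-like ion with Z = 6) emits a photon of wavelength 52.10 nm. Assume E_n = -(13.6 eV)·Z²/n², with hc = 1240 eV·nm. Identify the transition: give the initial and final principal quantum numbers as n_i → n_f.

n_i = 4, n_f = 3

The photon energy is ΔE = hc/λ = 1240 / 52.10 = 23.80 eV.
With Z = 6, ΔE = 489.6 × (1/n_f² − 1/n_i²), so 1/n_f² − 1/n_i² = 0.04861.
Trying n_f = 3 gives 1/n_i² = 0.06250, i.e. n_i ≈ 4; this pair matches.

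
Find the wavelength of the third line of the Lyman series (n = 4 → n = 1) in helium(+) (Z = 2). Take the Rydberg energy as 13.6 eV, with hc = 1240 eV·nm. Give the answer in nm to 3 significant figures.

24.3 nm

The Lyman series terminates on n_f = 1; the third line has n_i = 1+3 = 4.
ΔE = 54.40 × (1/1² − 1/4²) = 51.00 eV.
λ = 1240 / 51.00 = 24.3 nm.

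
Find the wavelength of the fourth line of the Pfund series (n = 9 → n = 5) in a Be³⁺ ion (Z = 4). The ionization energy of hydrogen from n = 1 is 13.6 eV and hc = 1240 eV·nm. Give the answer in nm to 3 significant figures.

206 nm

The Pfund series terminates on n_f = 5; the fourth line has n_i = 5+4 = 9.
ΔE = 217.6 × (1/5² − 1/9²) = 6.018 eV.
λ = 1240 / 6.018 = 206 nm.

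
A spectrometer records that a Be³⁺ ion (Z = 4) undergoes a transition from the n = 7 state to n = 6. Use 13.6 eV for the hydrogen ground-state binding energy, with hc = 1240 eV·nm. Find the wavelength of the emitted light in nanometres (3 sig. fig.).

773 nm

For Z = 4 the level energies scale as Z², so the effective Rydberg energy is 13.6 × 16 = 217.6 eV.
ΔE = 217.6 × (1/6² − 1/7²) = 217.6 × 0.007370 = 1.604 eV.
λ = hc/ΔE = 1240 / 1.604 = 773 nm.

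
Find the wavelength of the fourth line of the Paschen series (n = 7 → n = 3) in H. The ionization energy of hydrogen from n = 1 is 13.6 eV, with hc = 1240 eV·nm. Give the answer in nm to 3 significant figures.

1010 nm

The Paschen series terminates on n_f = 3; the fourth line has n_i = 3+4 = 7.
ΔE = 13.60 × (1/3² − 1/7²) = 1.234 eV.
λ = 1240 / 1.234 = 1010 nm.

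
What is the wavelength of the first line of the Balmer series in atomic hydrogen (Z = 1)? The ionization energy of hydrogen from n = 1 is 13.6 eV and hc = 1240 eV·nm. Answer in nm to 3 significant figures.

656 nm

The Balmer series terminates on n_f = 2; the first line has n_i = 2+1 = 3.
ΔE = 13.60 × (1/2² − 1/3²) = 1.889 eV.
λ = 1240 / 1.889 = 656 nm.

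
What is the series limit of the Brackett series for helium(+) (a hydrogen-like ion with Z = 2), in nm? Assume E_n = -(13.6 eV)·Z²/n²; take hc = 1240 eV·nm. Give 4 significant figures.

364.7 nm

The Brackett series has lower level n_f = 4; the series limit corresponds to n_i → ∞.
ΔE_max = 13.6 × 4 / 4² = 3.400 eV.
λ_min = 1240 / 3.400 = 364.7 nm.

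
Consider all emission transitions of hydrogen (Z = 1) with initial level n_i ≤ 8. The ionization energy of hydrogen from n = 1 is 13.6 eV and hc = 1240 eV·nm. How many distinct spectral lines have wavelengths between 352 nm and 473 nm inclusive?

4

Enumerate all n_i → n_f pairs with 1 ≤ n_f < n_i ≤ 8 and compute λ = 1240 / [13.6·1·(1/n_f² − 1/n_i²)].
Lines falling in [352, 473] nm: 8→2 (389.0 nm), 7→2 (397.1 nm), 6→2 (410.3 nm), 5→2 (434.2 nm).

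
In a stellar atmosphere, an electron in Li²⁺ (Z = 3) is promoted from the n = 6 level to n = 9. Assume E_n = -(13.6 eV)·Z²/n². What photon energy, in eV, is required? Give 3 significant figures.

1.89 eV

The Bohr energies scale as Z², so for Z = 3: E_n = −122.4/n² eV.
E_9 = −122.4/81 = −1.511 eV and E_6 = −122.4/36 = −3.400 eV.
The photon energy is |E_9 − E_6| = 1.89 eV.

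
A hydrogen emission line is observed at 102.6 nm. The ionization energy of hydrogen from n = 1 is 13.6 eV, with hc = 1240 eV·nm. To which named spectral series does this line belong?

ΔE = 1240/102.6 = 12.09 eV.
This matches 13.6 × (1/1² − 1/3²), so n_f = 1: the Lyman series.

Lyman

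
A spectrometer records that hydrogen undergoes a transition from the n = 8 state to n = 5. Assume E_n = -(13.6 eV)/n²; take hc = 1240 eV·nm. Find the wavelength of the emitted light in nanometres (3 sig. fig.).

3740 nm

ΔE = 13.60 × (1/5² − 1/8²) = 13.60 × 0.02438 = 0.3315 eV.
λ = hc/ΔE = 1240 / 0.3315 = 3740 nm.
This line belongs to the Pfund series.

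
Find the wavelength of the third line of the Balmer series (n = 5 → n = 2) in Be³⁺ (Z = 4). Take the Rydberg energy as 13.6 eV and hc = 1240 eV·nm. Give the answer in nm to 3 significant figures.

The Balmer series terminates on n_f = 2; the third line has n_i = 2+3 = 5.
ΔE = 217.6 × (1/2² − 1/5²) = 45.70 eV.
λ = 1240 / 45.70 = 27.1 nm.

27.1 nm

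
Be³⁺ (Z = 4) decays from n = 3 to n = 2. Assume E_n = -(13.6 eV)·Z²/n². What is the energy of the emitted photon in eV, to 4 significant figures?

The Bohr energies scale as Z², so for Z = 4: E_n = −217.6/n² eV.
E_3 = −217.6/9 = −24.18 eV and E_2 = −217.6/4 = −54.40 eV.
The photon energy is |E_3 − E_2| = 30.22 eV.

30.22 eV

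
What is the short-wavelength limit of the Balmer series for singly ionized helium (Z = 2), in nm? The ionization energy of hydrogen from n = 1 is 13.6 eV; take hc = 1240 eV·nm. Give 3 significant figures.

The Balmer series has lower level n_f = 2; the series limit corresponds to n_i → ∞.
ΔE_max = 13.6 × 4 / 2² = 13.60 eV.
λ_min = 1240 / 13.60 = 91.2 nm.

91.2 nm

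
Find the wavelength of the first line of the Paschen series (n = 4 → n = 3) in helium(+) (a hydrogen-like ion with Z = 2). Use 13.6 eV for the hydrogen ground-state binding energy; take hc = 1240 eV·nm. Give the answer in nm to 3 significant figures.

469 nm

The Paschen series terminates on n_f = 3; the first line has n_i = 3+1 = 4.
ΔE = 54.40 × (1/3² − 1/4²) = 2.644 eV.
λ = 1240 / 2.644 = 469 nm.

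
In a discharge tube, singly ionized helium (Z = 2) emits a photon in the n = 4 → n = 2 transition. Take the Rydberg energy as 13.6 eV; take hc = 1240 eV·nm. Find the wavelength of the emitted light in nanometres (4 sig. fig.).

121.6 nm

For Z = 2 the level energies scale as Z², so the effective Rydberg energy is 13.6 × 4 = 54.40 eV.
ΔE = 54.40 × (1/2² − 1/4²) = 54.40 × 0.1875 = 10.20 eV.
λ = hc/ΔE = 1240 / 10.20 = 121.6 nm.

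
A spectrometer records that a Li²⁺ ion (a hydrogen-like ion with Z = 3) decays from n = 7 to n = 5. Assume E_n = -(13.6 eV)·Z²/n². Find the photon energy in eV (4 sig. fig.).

2.398 eV

The Bohr energies scale as Z², so for Z = 3: E_n = −122.4/n² eV.
E_7 = −122.4/49 = −2.498 eV and E_5 = −122.4/25 = −4.896 eV.
The photon energy is |E_7 − E_5| = 2.398 eV.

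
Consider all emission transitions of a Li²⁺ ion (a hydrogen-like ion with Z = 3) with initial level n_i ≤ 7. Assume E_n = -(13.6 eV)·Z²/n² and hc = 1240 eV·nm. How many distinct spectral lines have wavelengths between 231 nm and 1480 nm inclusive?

6

Enumerate all n_i → n_f pairs with 1 ≤ n_f < n_i ≤ 7 and compute λ = 1240 / [13.6·9·(1/n_f² − 1/n_i²)].
Lines falling in [231, 1480] nm: 7→4 (240.7 nm), 6→4 (291.8 nm), 5→4 (450.3 nm), 7→5 (517.1 nm), 6→5 (828.9 nm), 7→6 (1375 nm).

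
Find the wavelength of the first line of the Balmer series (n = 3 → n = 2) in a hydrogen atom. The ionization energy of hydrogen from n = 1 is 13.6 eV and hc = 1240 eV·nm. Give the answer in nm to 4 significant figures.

656.5 nm

The Balmer series terminates on n_f = 2; the first line has n_i = 2+1 = 3.
ΔE = 13.60 × (1/2² − 1/3²) = 1.889 eV.
λ = 1240 / 1.889 = 656.5 nm.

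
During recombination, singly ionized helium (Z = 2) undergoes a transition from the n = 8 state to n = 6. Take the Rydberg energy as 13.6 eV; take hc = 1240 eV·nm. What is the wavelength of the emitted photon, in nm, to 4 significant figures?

1876 nm

For Z = 2 the level energies scale as Z², so the effective Rydberg energy is 13.6 × 4 = 54.40 eV.
ΔE = 54.40 × (1/6² − 1/8²) = 54.40 × 0.01215 = 0.6611 eV.
λ = hc/ΔE = 1240 / 0.6611 = 1876 nm.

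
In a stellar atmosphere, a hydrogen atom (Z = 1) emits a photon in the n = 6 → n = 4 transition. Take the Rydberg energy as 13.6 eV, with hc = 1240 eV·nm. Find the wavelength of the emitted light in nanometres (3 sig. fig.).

ΔE = 13.60 × (1/4² − 1/6²) = 13.60 × 0.03472 = 0.4722 eV.
λ = hc/ΔE = 1240 / 0.4722 = 2630 nm.
This line belongs to the Brackett series.

2630 nm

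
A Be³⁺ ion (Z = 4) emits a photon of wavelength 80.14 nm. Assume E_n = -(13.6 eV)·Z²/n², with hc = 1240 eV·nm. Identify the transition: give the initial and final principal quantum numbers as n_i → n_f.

n_i = 5, n_f = 3

The photon energy is ΔE = hc/λ = 1240 / 80.14 = 15.47 eV.
With Z = 4, ΔE = 217.6 × (1/n_f² − 1/n_i²), so 1/n_f² − 1/n_i² = 0.07111.
Trying n_f = 3 gives 1/n_i² = 0.04000, i.e. n_i ≈ 5; this pair matches.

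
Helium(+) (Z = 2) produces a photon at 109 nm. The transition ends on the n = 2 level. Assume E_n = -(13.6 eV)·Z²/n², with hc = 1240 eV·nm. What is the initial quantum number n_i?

n_i = 5

The photon energy is ΔE = hc/λ = 1240 / 109 = 11.38 eV.
With Z = 2, ΔE = 54.40 × (1/n_f² − 1/n_i²), so 1/n_f² − 1/n_i² = 0.2091.
With n_f = 2: 1/n_i² = 1/4 − 0.2091 = 0.04088, so n_i ≈ 4.95.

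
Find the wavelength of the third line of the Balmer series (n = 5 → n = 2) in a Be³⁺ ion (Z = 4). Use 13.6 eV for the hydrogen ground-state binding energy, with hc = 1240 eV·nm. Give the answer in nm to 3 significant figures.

The Balmer series terminates on n_f = 2; the third line has n_i = 2+3 = 5.
ΔE = 217.6 × (1/2² − 1/5²) = 45.70 eV.
λ = 1240 / 45.70 = 27.1 nm.

27.1 nm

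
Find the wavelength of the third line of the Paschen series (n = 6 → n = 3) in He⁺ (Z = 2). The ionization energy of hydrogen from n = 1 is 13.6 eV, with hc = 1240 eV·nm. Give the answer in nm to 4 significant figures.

The Paschen series terminates on n_f = 3; the third line has n_i = 3+3 = 6.
ΔE = 54.40 × (1/3² − 1/6²) = 4.533 eV.
λ = 1240 / 4.533 = 273.5 nm.

273.5 nm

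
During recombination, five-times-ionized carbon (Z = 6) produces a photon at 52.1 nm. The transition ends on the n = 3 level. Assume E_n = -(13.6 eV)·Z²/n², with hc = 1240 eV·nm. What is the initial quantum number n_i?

The photon energy is ΔE = hc/λ = 1240 / 52.1 = 23.80 eV.
With Z = 6, ΔE = 489.6 × (1/n_f² − 1/n_i²), so 1/n_f² − 1/n_i² = 0.04861.
With n_f = 3: 1/n_i² = 1/9 − 0.04861 = 0.06250, so n_i ≈ 4.00.

n_i = 4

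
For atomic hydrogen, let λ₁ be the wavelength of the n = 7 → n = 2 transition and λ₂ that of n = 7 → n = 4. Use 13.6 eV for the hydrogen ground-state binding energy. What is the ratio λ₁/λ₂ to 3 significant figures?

λ ∝ 1/ΔE ∝ 1/(1/n_f² − 1/n_i²), and the Z² and hc factors cancel in the ratio.
λ₁/λ₂ = (1/4² − 1/7²)/(1/2² − 1/7²) = 0.04209/0.2296 = 0.183.

0.183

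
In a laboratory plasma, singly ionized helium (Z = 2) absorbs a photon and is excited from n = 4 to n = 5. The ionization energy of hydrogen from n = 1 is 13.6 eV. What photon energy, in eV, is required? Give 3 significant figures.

1.22 eV

The Bohr energies scale as Z², so for Z = 2: E_n = −54.40/n² eV.
E_5 = −54.40/25 = −2.176 eV and E_4 = −54.40/16 = −3.400 eV.
The photon energy is |E_5 − E_4| = 1.22 eV.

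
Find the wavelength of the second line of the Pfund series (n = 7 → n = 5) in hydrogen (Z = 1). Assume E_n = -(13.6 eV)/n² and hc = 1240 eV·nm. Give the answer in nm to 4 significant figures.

4654 nm

The Pfund series terminates on n_f = 5; the second line has n_i = 5+2 = 7.
ΔE = 13.60 × (1/5² − 1/7²) = 0.2664 eV.
λ = 1240 / 0.2664 = 4654 nm.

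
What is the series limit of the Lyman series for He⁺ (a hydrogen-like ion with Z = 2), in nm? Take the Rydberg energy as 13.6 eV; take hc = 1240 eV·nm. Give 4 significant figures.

The Lyman series has lower level n_f = 1; the series limit corresponds to n_i → ∞.
ΔE_max = 13.6 × 4 / 1² = 54.40 eV.
λ_min = 1240 / 54.40 = 22.79 nm.

22.79 nm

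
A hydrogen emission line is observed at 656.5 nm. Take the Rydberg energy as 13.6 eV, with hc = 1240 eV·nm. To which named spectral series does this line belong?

Balmer

ΔE = 1240/656.5 = 1.889 eV.
This matches 13.6 × (1/2² − 1/3²), so n_f = 2: the Balmer series.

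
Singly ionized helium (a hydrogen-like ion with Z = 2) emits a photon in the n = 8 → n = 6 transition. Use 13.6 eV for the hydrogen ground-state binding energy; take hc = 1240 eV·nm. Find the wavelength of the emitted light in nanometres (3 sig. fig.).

For Z = 2 the level energies scale as Z², so the effective Rydberg energy is 13.6 × 4 = 54.40 eV.
ΔE = 54.40 × (1/6² − 1/8²) = 54.40 × 0.01215 = 0.6611 eV.
λ = hc/ΔE = 1240 / 0.6611 = 1880 nm.

1880 nm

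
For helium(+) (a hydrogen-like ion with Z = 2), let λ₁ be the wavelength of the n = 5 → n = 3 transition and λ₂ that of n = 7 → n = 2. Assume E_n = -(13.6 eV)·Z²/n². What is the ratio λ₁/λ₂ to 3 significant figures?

λ ∝ 1/ΔE ∝ 1/(1/n_f² − 1/n_i²), and the Z² and hc factors cancel in the ratio.
λ₁/λ₂ = (1/2² − 1/7²)/(1/3² − 1/5²) = 0.2296/0.07111 = 3.23.

3.23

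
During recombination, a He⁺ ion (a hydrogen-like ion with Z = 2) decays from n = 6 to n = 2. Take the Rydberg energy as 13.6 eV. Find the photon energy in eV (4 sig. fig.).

12.09 eV

The Bohr energies scale as Z², so for Z = 2: E_n = −54.40/n² eV.
E_6 = −54.40/36 = −1.511 eV and E_2 = −54.40/4 = −13.60 eV.
The photon energy is |E_6 − E_2| = 12.09 eV.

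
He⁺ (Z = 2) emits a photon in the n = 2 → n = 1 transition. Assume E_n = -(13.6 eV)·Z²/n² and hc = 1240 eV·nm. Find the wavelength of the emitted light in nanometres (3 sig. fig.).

For Z = 2 the level energies scale as Z², so the effective Rydberg energy is 13.6 × 4 = 54.40 eV.
ΔE = 54.40 × (1/1² − 1/2²) = 54.40 × 0.7500 = 40.80 eV.
λ = hc/ΔE = 1240 / 40.80 = 30.4 nm.

30.4 nm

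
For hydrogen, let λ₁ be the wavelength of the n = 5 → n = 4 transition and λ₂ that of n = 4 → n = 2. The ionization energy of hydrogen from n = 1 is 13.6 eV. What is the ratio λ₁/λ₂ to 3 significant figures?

8.33

λ ∝ 1/ΔE ∝ 1/(1/n_f² − 1/n_i²), and the Z² and hc factors cancel in the ratio.
λ₁/λ₂ = (1/2² − 1/4²)/(1/4² − 1/5²) = 0.1875/0.02250 = 8.33.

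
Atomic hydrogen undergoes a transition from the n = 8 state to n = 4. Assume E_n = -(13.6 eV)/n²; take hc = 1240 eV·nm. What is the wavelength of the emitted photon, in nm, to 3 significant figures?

ΔE = 13.60 × (1/4² − 1/8²) = 13.60 × 0.04688 = 0.6375 eV.
λ = hc/ΔE = 1240 / 0.6375 = 1950 nm.
This line belongs to the Brackett series.

1950 nm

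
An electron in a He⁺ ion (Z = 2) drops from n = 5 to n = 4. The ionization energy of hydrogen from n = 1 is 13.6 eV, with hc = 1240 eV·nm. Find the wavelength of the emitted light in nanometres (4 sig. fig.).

1013 nm

For Z = 2 the level energies scale as Z², so the effective Rydberg energy is 13.6 × 4 = 54.40 eV.
ΔE = 54.40 × (1/4² − 1/5²) = 54.40 × 0.02250 = 1.224 eV.
λ = hc/ΔE = 1240 / 1.224 = 1013 nm.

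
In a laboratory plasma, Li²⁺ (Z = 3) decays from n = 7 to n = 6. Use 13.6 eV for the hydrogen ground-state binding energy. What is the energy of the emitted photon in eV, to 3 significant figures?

0.902 eV

The Bohr energies scale as Z², so for Z = 3: E_n = −122.4/n² eV.
E_7 = −122.4/49 = −2.498 eV and E_6 = −122.4/36 = −3.400 eV.
The photon energy is |E_7 − E_6| = 0.902 eV.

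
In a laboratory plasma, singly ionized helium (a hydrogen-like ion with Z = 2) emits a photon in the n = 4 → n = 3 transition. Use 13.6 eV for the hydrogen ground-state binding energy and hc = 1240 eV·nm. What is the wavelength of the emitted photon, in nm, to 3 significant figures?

469 nm

For Z = 2 the level energies scale as Z², so the effective Rydberg energy is 13.6 × 4 = 54.40 eV.
ΔE = 54.40 × (1/3² − 1/4²) = 54.40 × 0.04861 = 2.644 eV.
λ = hc/ΔE = 1240 / 2.644 = 469 nm.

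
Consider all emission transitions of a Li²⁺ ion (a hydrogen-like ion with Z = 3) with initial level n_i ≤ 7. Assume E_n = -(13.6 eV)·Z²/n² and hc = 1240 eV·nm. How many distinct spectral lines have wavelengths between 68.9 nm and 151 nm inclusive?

Enumerate all n_i → n_f pairs with 1 ≤ n_f < n_i ≤ 7 and compute λ = 1240 / [13.6·9·(1/n_f² − 1/n_i²)].
Lines falling in [68.9, 151] nm: 3→2 (72.94 nm), 7→3 (111.7 nm), 6→3 (121.6 nm), 5→3 (142.5 nm).

4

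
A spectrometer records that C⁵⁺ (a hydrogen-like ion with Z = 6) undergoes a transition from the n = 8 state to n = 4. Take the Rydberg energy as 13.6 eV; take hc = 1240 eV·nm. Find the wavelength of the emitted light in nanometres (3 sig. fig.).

54.0 nm

For Z = 6 the level energies scale as Z², so the effective Rydberg energy is 13.6 × 36 = 489.6 eV.
ΔE = 489.6 × (1/4² − 1/8²) = 489.6 × 0.04688 = 22.95 eV.
λ = hc/ΔE = 1240 / 22.95 = 54.0 nm.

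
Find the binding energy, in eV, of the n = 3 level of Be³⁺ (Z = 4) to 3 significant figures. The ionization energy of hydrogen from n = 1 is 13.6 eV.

24.2 eV

E_n = −13.6 Z²/n² = −217.6/n² eV for Z = 4.
E_3 = −217.6/9 = −24.2 eV, so ionization (to E = 0) requires 24.2 eV.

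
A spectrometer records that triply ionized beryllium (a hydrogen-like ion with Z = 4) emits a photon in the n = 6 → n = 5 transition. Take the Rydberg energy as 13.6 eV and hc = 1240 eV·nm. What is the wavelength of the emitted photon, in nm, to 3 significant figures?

For Z = 4 the level energies scale as Z², so the effective Rydberg energy is 13.6 × 16 = 217.6 eV.
ΔE = 217.6 × (1/5² − 1/6²) = 217.6 × 0.01222 = 2.660 eV.
λ = hc/ΔE = 1240 / 2.660 = 466 nm.

466 nm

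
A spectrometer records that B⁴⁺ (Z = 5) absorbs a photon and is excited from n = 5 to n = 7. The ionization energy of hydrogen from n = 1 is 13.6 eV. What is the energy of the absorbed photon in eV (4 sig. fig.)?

6.661 eV

The Bohr energies scale as Z², so for Z = 5: E_n = −340.0/n² eV.
E_7 = −340.0/49 = −6.939 eV and E_5 = −340.0/25 = −13.60 eV.
The photon energy is |E_7 − E_5| = 6.661 eV.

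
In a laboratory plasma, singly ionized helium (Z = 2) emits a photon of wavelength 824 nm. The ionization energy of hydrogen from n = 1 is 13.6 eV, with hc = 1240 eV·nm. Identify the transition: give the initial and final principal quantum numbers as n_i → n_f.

n_i = 9, n_f = 5

The photon energy is ΔE = hc/λ = 1240 / 824 = 1.505 eV.
With Z = 2, ΔE = 54.40 × (1/n_f² − 1/n_i²), so 1/n_f² − 1/n_i² = 0.02766.
Trying n_f = 5 gives 1/n_i² = 0.01234, i.e. n_i ≈ 9; this pair matches.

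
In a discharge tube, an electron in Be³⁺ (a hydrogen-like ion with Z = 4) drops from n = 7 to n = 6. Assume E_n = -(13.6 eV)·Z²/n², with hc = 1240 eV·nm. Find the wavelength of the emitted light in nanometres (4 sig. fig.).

773.2 nm

For Z = 4 the level energies scale as Z², so the effective Rydberg energy is 13.6 × 16 = 217.6 eV.
ΔE = 217.6 × (1/6² − 1/7²) = 217.6 × 0.007370 = 1.604 eV.
λ = hc/ΔE = 1240 / 1.604 = 773.2 nm.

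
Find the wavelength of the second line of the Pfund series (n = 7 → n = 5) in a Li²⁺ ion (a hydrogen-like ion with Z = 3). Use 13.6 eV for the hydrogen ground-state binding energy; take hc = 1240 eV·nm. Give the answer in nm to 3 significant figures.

The Pfund series terminates on n_f = 5; the second line has n_i = 5+2 = 7.
ΔE = 122.4 × (1/5² − 1/7²) = 2.398 eV.
λ = 1240 / 2.398 = 517 nm.

517 nm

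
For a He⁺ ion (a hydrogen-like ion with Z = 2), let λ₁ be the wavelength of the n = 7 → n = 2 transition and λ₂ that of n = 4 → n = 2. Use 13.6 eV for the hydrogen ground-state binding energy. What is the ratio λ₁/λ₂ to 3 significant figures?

0.817

λ ∝ 1/ΔE ∝ 1/(1/n_f² − 1/n_i²), and the Z² and hc factors cancel in the ratio.
λ₁/λ₂ = (1/2² − 1/4²)/(1/2² − 1/7²) = 0.1875/0.2296 = 0.817.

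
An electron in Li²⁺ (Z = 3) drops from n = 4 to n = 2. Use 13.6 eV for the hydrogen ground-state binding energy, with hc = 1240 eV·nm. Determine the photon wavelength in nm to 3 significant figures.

For Z = 3 the level energies scale as Z², so the effective Rydberg energy is 13.6 × 9 = 122.4 eV.
ΔE = 122.4 × (1/2² − 1/4²) = 122.4 × 0.1875 = 22.95 eV.
λ = hc/ΔE = 1240 / 22.95 = 54.0 nm.

54.0 nm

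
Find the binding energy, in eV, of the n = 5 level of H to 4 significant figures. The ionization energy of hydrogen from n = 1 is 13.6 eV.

E_5 = −13.60/25 = −0.5440 eV, so ionization (to E = 0) requires 0.5440 eV.

0.5440 eV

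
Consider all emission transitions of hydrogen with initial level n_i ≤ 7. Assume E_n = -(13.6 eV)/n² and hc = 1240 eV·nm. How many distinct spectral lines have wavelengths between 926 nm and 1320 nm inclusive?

Enumerate all n_i → n_f pairs with 1 ≤ n_f < n_i ≤ 7 and compute λ = 1240 / [13.6·1·(1/n_f² − 1/n_i²)].
Lines falling in [926, 1320] nm: 7→3 (1005 nm), 6→3 (1094 nm), 5→3 (1282 nm).

3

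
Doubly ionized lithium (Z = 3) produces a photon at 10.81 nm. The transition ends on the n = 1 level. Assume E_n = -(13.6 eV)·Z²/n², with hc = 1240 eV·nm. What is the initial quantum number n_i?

n_i = 4

The photon energy is ΔE = hc/λ = 1240 / 10.81 = 114.7 eV.
With Z = 3, ΔE = 122.4 × (1/n_f² − 1/n_i²), so 1/n_f² − 1/n_i² = 0.9372.
With n_f = 1: 1/n_i² = 1/1 − 0.9372 = 0.06284, so n_i ≈ 3.99.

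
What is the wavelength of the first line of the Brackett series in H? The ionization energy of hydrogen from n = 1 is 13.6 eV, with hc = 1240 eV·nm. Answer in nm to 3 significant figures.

4050 nm

The Brackett series terminates on n_f = 4; the first line has n_i = 4+1 = 5.
ΔE = 13.60 × (1/4² − 1/5²) = 0.3060 eV.
λ = 1240 / 0.3060 = 4050 nm.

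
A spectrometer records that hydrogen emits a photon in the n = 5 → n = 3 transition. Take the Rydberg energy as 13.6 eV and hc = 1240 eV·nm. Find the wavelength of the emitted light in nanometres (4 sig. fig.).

ΔE = 13.60 × (1/3² − 1/5²) = 13.60 × 0.07111 = 0.9671 eV.
λ = hc/ΔE = 1240 / 0.9671 = 1282 nm.

1282 nm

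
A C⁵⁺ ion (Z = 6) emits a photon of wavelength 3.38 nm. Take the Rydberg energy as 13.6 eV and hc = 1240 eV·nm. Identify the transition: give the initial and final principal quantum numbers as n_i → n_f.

The photon energy is ΔE = hc/λ = 1240 / 3.38 = 366.9 eV.
With Z = 6, ΔE = 489.6 × (1/n_f² − 1/n_i²), so 1/n_f² − 1/n_i² = 0.7493.
Trying n_f = 1 gives 1/n_i² = 0.2507, i.e. n_i ≈ 2; this pair matches.

n_i = 2, n_f = 1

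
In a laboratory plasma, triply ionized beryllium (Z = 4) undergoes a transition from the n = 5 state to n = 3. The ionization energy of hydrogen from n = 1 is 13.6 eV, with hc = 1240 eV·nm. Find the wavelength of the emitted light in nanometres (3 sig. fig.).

For Z = 4 the level energies scale as Z², so the effective Rydberg energy is 13.6 × 16 = 217.6 eV.
ΔE = 217.6 × (1/3² − 1/5²) = 217.6 × 0.07111 = 15.47 eV.
λ = hc/ΔE = 1240 / 15.47 = 80.1 nm.

80.1 nm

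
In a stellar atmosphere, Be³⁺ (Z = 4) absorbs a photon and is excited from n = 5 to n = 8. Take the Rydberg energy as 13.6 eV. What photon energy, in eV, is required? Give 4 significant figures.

The Bohr energies scale as Z², so for Z = 4: E_n = −217.6/n² eV.
E_8 = −217.6/64 = −3.400 eV and E_5 = −217.6/25 = −8.704 eV.
The photon energy is |E_8 − E_5| = 5.304 eV.

5.304 eV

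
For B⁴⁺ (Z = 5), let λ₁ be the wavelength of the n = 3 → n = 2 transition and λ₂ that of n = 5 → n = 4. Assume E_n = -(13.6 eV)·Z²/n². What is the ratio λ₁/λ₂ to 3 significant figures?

0.162

λ ∝ 1/ΔE ∝ 1/(1/n_f² − 1/n_i²), and the Z² and hc factors cancel in the ratio.
λ₁/λ₂ = (1/4² − 1/5²)/(1/2² − 1/3²) = 0.02250/0.1389 = 0.162.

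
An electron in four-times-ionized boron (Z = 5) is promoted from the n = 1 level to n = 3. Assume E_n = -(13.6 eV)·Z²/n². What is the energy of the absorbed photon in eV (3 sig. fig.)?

The Bohr energies scale as Z², so for Z = 5: E_n = −340.0/n² eV.
E_3 = −340.0/9 = −37.78 eV and E_1 = −340.0/1 = −340.0 eV.
The photon energy is |E_3 − E_1| = 302 eV.

302 eV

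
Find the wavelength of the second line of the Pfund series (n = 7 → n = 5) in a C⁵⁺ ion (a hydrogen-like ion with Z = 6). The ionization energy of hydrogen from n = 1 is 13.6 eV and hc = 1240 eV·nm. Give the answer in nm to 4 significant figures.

129.3 nm

The Pfund series terminates on n_f = 5; the second line has n_i = 5+2 = 7.
ΔE = 489.6 × (1/5² − 1/7²) = 9.592 eV.
λ = 1240 / 9.592 = 129.3 nm.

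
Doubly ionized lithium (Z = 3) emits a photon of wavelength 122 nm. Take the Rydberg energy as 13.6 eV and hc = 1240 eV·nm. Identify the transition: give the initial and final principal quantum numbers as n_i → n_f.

n_i = 6, n_f = 3

The photon energy is ΔE = hc/λ = 1240 / 122 = 10.16 eV.
With Z = 3, ΔE = 122.4 × (1/n_f² − 1/n_i²), so 1/n_f² − 1/n_i² = 0.08304.
Trying n_f = 3 gives 1/n_i² = 0.02807, i.e. n_i ≈ 6; this pair matches.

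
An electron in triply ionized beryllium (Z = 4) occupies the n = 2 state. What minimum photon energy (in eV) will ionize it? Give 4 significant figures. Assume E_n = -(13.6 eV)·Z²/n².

E_n = −13.6 Z²/n² = −217.6/n² eV for Z = 4.
E_2 = −217.6/4 = −54.40 eV, so ionization (to E = 0) requires 54.40 eV.

54.40 eV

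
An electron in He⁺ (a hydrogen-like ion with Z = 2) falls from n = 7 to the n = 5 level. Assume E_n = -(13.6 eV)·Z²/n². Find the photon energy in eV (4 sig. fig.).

1.066 eV

The Bohr energies scale as Z², so for Z = 2: E_n = −54.40/n² eV.
E_7 = −54.40/49 = −1.110 eV and E_5 = −54.40/25 = −2.176 eV.
The photon energy is |E_7 − E_5| = 1.066 eV.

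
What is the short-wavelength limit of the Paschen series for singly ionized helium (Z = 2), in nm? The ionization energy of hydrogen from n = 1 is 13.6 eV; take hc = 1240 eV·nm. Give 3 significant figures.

The Paschen series has lower level n_f = 3; the series limit corresponds to n_i → ∞.
ΔE_max = 13.6 × 4 / 3² = 6.044 eV.
λ_min = 1240 / 6.044 = 205 nm.

205 nm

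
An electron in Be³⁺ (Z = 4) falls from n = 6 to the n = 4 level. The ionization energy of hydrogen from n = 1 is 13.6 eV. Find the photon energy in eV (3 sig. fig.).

7.56 eV

The Bohr energies scale as Z², so for Z = 4: E_n = −217.6/n² eV.
E_6 = −217.6/36 = −6.044 eV and E_4 = −217.6/16 = −13.60 eV.
The photon energy is |E_6 − E_4| = 7.56 eV.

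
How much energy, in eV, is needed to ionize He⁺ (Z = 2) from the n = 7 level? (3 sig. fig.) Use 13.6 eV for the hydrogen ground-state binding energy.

E_n = −13.6 Z²/n² = −54.40/n² eV for Z = 2.
E_7 = −54.40/49 = −1.11 eV, so ionization (to E = 0) requires 1.11 eV.

1.11 eV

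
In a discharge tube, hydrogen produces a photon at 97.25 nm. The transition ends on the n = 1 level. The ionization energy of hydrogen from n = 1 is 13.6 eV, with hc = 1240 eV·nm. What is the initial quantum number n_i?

n_i = 4

The photon energy is ΔE = hc/λ = 1240 / 97.25 = 12.75 eV.
With Z = 1, ΔE = 13.60 × (1/n_f² − 1/n_i²), so 1/n_f² − 1/n_i² = 0.9375.
With n_f = 1: 1/n_i² = 1/1 − 0.9375 = 0.06245, so n_i ≈ 4.00.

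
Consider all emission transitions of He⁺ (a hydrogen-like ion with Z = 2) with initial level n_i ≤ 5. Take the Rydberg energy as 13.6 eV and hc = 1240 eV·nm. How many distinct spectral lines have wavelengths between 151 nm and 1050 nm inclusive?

Enumerate all n_i → n_f pairs with 1 ≤ n_f < n_i ≤ 5 and compute λ = 1240 / [13.6·4·(1/n_f² − 1/n_i²)].
Lines falling in [151, 1050] nm: 3→2 (164.1 nm), 5→3 (320.5 nm), 4→3 (468.9 nm), 5→4 (1013 nm).

4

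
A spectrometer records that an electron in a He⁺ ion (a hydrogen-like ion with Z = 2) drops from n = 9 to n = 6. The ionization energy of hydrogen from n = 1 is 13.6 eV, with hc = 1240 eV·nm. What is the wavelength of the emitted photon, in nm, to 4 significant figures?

For Z = 2 the level energies scale as Z², so the effective Rydberg energy is 13.6 × 4 = 54.40 eV.
ΔE = 54.40 × (1/6² − 1/9²) = 54.40 × 0.01543 = 0.8395 eV.
λ = hc/ΔE = 1240 / 0.8395 = 1477 nm.

1477 nm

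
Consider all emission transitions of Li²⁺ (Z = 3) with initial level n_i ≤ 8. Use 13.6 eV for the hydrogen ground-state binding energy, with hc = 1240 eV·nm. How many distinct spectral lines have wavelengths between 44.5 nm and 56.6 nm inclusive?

3

Enumerate all n_i → n_f pairs with 1 ≤ n_f < n_i ≤ 8 and compute λ = 1240 / [13.6·9·(1/n_f² − 1/n_i²)].
Lines falling in [44.5, 56.6] nm: 6→2 (45.59 nm), 5→2 (48.24 nm), 4→2 (54.03 nm).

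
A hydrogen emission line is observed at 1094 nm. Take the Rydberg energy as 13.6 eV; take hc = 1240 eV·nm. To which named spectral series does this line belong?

ΔE = 1240/1094 = 1.133 eV.
This matches 13.6 × (1/3² − 1/6²), so n_f = 3: the Paschen series.

Paschen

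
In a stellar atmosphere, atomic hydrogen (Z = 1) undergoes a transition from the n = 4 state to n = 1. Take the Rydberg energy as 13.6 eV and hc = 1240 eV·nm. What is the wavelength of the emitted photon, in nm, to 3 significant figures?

97.3 nm

ΔE = 13.60 × (1/1² − 1/4²) = 13.60 × 0.9375 = 12.75 eV.
λ = hc/ΔE = 1240 / 12.75 = 97.3 nm.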